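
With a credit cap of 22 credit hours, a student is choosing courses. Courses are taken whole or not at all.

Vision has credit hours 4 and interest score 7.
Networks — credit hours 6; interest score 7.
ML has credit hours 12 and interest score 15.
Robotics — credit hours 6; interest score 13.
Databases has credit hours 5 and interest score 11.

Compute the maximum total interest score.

38

This is an integer program with binary decision variables.
Vision + ML + Robotics: credit hours 4 + 12 + 6 = 22 ≤ 22, interest score 7 + 15 + 13 = 35.
Vision + Networks + Robotics + Databases: credit hours 4 + 6 + 6 + 5 = 21 ≤ 22, interest score 7 + 7 + 13 + 11 = 38.
Vision + ML + Databases: credit hours 4 + 12 + 5 = 21 ≤ 22, interest score 7 + 15 + 11 = 33.
Best is Vision, Networks, Robotics, and Databases with total interest score 38.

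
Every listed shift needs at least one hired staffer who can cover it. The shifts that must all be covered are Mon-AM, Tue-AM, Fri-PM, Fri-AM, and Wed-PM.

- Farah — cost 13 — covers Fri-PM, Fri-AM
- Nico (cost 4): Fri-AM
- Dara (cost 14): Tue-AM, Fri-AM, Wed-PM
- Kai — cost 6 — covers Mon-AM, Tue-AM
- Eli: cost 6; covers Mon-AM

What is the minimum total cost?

This is a weighted set-cover instance.
The greedy cost-per-new-shift heuristic would pick Kai, Nico, Farah, and Dara for 37, but a cheaper cover exists.
Choose Farah, Dara, and Kai: together they cover Mon-AM, Tue-AM, Fri-PM, Fri-AM, Wed-PM — every shift.
Total cost: 13 + 14 + 6 = 33.
No cover costs less than 33.

33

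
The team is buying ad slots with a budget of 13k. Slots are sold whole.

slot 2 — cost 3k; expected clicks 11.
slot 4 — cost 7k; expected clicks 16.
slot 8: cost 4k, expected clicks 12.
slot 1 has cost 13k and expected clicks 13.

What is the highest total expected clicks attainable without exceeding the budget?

This is a 0-1 knapsack instance.
Take slot 4 and slot 8: cost 7 + 4 = 11 ≤ 13, expected clicks 16 + 12 = 28.
No other feasible combination does better.

28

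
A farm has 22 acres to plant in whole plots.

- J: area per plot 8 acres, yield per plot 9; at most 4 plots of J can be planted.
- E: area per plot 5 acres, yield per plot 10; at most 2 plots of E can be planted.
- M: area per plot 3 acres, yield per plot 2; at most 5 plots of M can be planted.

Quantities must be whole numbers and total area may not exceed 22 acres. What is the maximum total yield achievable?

Take 1×J, 2×E, and 1×M: area 21 ≤ 22, yield 1·9 + 2·10 + 1·2 = 31.
E has the best ratio (10/5) and is taken to its limit of 2; remaining capacity is filled optimally with the others.

31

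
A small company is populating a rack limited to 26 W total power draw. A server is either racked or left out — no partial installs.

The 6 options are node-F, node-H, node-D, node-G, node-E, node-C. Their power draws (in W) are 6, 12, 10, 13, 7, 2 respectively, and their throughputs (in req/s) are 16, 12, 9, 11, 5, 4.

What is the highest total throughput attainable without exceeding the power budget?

node-F + node-H + node-E: power draw 6 + 12 + 7 = 25 ≤ 26, throughput 16 + 12 + 5 = 33.
node-F + node-D + node-E + node-C: power draw 6 + 10 + 7 + 2 = 25 ≤ 26, throughput 16 + 9 + 5 + 4 = 34.
Best is node-F, node-D, node-E, and node-C with total throughput 34.

34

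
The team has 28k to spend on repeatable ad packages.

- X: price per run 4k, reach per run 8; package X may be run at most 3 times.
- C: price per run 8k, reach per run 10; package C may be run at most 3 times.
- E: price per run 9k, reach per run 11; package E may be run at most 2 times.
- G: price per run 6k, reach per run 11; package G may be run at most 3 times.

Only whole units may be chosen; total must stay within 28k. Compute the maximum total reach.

49

This is a bounded integer knapsack.
2×X, 1×C, and 2×G: price 28 ≤ 28, reach 2·8 + 1·10 + 2·11 = 48.
2×X and 3×G: price 26 ≤ 28, reach 2·8 + 3·11 = 49.
Best is 49.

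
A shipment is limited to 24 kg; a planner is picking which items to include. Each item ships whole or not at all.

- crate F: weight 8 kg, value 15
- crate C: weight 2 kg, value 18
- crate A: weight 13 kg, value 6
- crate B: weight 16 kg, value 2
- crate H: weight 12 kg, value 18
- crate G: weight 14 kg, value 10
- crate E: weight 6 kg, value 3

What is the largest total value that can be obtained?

This is an integer program with binary decision variables.
crate F + crate C + crate H: weight 8 + 2 + 12 = 22 ≤ 24, value 15 + 18 + 18 = 51.
crate F + crate C + crate G: weight 8 + 2 + 14 = 24 ≤ 24, value 15 + 18 + 10 = 43.
Best is crate F, crate C, and crate H with total value 51.

51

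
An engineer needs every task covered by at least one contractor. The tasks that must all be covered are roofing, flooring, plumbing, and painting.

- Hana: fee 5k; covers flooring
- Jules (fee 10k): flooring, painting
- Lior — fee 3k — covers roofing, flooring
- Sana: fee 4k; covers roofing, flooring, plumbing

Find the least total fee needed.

14

This is an integer covering problem.
Choose Jules and Sana: together they cover roofing, flooring, plumbing, painting — every task.
Total fee: 10 + 4 = 14.
No cover costs less than 14.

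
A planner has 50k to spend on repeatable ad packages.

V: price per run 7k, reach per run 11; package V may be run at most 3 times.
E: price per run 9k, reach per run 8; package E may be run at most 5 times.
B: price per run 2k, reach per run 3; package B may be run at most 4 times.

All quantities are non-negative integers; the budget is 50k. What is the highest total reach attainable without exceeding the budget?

This is a bounded integer knapsack.
V has the best ratio (11/7); taking only V gives at most 3×11 = 33 (stopped by the supply cap of 3).
Mixing does better — 3×V, 2×E, and 4×B: price 47 ≤ 50, reach 3·11 + 2·8 + 4·3 = 61.

61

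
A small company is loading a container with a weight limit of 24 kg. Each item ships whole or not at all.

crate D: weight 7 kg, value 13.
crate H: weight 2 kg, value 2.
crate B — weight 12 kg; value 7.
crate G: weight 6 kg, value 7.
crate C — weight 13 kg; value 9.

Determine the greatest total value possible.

Take crate D, crate H, and crate C: weight 7 + 2 + 13 = 22 ≤ 24, value 13 + 2 + 9 = 24.
No other feasible combination does better.

24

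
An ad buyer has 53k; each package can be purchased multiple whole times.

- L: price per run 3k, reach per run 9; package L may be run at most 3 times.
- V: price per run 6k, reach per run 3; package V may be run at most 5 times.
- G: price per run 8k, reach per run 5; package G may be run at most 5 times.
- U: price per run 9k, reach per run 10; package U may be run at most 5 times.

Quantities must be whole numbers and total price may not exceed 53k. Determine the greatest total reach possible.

This is a bounded integer knapsack.
Take 3×L, 1×G, and 4×U: price 53 ≤ 53, reach 3·9 + 1·5 + 4·10 = 72.
L has the best ratio (9/3) and is taken to its limit of 3; remaining capacity is filled optimally with the others.

72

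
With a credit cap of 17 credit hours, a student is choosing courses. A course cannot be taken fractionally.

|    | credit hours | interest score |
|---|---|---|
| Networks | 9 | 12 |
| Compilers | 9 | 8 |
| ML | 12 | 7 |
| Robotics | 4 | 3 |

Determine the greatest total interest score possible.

Take Networks and Robotics: credit hours 9 + 4 = 13 ≤ 17, interest score 12 + 3 = 15.
No other feasible combination does better.

15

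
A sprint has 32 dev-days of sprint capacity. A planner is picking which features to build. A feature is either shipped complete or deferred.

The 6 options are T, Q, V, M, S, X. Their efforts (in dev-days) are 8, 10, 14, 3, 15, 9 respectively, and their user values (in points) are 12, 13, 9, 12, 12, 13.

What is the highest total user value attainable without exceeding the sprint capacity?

Allowing fractional choices, the relaxed optimum would be about 51.6, but features are indivisible.
T + Q + X: effort 8 + 10 + 9 = 27 ≤ 32, user value 12 + 13 + 13 = 38.
T + Q + M + X: effort 8 + 10 + 3 + 9 = 30 ≤ 32, user value 12 + 13 + 12 + 13 = 50.
Q + M + X: effort 10 + 3 + 9 = 22 ≤ 32, user value 13 + 12 + 13 = 38.
Best is T, Q, M, and X with total user value 50.

50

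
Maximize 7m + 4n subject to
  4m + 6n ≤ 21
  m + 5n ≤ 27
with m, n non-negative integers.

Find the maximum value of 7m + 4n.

(m,n)=(5,0): 4·5+6·0=20≤21, 1·5+5·0=5≤27, objective 35.
(m,n)=(4,0): 4·4+6·0=16≤21, 1·4+5·0=4≤27, objective 28.
The best lattice point is (5,0), giving 35.

35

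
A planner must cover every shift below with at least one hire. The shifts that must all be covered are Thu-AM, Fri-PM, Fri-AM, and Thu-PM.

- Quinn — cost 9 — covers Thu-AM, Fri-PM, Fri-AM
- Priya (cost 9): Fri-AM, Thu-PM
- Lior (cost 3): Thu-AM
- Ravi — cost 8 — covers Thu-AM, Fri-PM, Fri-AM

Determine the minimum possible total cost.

Choose Priya and Ravi: together they cover Thu-AM, Fri-PM, Fri-AM, Thu-PM — every shift.
Total cost: 9 + 8 = 17.
No cover costs less than 17.

17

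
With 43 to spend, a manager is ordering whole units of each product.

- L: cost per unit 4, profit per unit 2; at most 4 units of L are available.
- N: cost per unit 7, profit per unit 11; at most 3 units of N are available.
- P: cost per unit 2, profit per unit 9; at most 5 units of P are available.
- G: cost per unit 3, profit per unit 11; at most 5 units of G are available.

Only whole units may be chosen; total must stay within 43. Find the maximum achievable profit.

This is a bounded integer knapsack.
Take 1×L, 2×N, 5×P, and 5×G: cost 43 ≤ 43, profit 1·2 + 2·11 + 5·9 + 5·11 = 124.
P has the best ratio (9/2) and is taken to its limit of 5; remaining capacity is filled optimally with the others.

124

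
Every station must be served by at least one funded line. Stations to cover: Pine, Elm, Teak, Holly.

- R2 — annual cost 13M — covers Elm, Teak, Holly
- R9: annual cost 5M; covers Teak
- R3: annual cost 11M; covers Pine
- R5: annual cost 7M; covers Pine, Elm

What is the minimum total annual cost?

The greedy cost-per-new-station heuristic would pick R5, R9, and R2 for 25, but a cheaper cover exists.
Choose R2 and R5: together they cover Pine, Elm, Teak, Holly — every station.
Total annual cost: 13 + 7 = 20.
No cover costs less than 20.

20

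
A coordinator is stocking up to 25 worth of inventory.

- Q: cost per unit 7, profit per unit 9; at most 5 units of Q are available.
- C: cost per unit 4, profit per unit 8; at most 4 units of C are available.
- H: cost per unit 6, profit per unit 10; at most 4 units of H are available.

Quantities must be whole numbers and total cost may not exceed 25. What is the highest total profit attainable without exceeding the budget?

C has the best ratio (8/4); taking only C gives at most 4×8 = 32 (stopped by the supply cap of 4).
Mixing does better — 3×C and 2×H: cost 24 ≤ 25, profit 3·8 + 2·10 = 44.

44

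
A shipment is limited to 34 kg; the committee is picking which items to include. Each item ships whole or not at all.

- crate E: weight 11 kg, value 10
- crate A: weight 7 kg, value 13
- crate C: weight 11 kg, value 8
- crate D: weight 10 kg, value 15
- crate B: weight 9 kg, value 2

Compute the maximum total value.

Take crate E, crate A, and crate D: weight 11 + 7 + 10 = 28 ≤ 34, value 10 + 13 + 15 = 38.
No other feasible combination does better.

38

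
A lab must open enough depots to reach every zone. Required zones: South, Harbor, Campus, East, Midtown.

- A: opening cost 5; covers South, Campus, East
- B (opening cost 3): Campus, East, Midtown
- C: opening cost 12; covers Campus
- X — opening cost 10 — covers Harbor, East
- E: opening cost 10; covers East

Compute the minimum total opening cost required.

Choose A, B, and X: together they cover South, Harbor, Campus, East, Midtown — every zone.
Total opening cost: 5 + 3 + 10 = 18.
No cover costs less than 18.

18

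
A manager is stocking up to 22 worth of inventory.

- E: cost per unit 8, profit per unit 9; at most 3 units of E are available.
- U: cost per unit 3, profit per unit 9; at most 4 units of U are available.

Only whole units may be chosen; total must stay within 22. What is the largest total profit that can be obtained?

45

This is a bounded integer knapsack.
4×U: cost 12 ≤ 22, profit 4·9 = 36.
1×E and 4×U: cost 20 ≤ 22, profit 1·9 + 4·9 = 45.
Best is 45.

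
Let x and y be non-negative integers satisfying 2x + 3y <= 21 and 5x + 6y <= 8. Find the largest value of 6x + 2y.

6

(x,y)=(1,0): 2·1+3·0=2≤21, 5·1+6·0=5≤8, objective 6.
(x,y)=(0,1): 2·0+3·1=3≤21, 5·0+6·1=6≤8, objective 2.
Maximum is 6 at (x,y)=(1,0).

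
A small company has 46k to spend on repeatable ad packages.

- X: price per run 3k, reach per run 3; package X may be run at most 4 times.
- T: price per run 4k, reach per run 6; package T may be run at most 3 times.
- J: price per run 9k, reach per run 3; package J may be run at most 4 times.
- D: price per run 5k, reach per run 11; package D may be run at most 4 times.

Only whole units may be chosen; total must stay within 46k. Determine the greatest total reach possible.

74

This is a bounded integer knapsack.
Take 4×X, 3×T, and 4×D: price 44 ≤ 46, reach 4·3 + 3·6 + 4·11 = 74.
D has the best ratio (11/5) and is taken to its limit of 4; remaining capacity is filled optimally with the others.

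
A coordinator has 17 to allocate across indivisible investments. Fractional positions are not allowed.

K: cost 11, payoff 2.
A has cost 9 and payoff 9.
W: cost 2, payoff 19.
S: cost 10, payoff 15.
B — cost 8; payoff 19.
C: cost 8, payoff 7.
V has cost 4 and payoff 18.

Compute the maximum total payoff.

Allowing fractional choices, the relaxed optimum would be about 60.5, but investments are indivisible.
W + S + V: cost 2 + 10 + 4 = 16 ≤ 17, payoff 19 + 15 + 18 = 52.
W + B + V: cost 2 + 8 + 4 = 14 ≤ 17, payoff 19 + 19 + 18 = 56.
Best is W, B, and V with total payoff 56.

56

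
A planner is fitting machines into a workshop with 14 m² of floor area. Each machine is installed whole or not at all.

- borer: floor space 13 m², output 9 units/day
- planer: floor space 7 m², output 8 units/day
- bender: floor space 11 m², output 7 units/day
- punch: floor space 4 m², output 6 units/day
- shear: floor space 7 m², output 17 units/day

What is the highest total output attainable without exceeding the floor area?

25

This is a 0-1 knapsack instance.
Take planer and shear: floor space 7 + 7 = 14 ≤ 14, output 8 + 17 = 25.
No other feasible combination does better.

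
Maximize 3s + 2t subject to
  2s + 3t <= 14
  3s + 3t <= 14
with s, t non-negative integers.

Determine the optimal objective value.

(s,t)=(4,0): 2·4+3·0=8≤14, 3·4+3·0=12≤14, objective 12.
(s,t)=(3,1): 2·3+3·1=9≤14, 3·3+3·1=12≤14, objective 11.
The best lattice point is (4,0), giving 12.

12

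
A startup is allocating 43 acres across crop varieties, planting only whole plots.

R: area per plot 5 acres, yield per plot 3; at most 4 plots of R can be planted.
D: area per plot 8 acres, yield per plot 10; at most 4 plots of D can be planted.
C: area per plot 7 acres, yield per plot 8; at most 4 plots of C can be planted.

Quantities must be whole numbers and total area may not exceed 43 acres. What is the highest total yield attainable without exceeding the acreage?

49

Take 1×R, 3×D, and 2×C: area 43 ≤ 43, yield 1·3 + 3·10 + 2·8 = 49.
No other integer combination yields more.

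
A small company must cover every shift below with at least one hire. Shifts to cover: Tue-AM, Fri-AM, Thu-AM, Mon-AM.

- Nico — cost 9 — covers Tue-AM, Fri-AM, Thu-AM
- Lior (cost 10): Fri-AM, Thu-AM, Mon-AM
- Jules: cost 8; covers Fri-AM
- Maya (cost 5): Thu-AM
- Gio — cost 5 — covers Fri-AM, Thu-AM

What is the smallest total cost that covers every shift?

The greedy cost-per-new-shift heuristic would pick Gio, Nico, and Lior for 24, but a cheaper cover exists.
Choose Nico and Lior: together they cover Tue-AM, Fri-AM, Thu-AM, Mon-AM — every shift.
Total cost: 9 + 10 = 19.
No cover costs less than 19.

19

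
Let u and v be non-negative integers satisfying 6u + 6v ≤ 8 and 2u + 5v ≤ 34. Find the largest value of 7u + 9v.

9

(u,v)=(0,1): 6·0+6·1=6≤8, 2·0+5·1=5≤34, objective 9.
(u,v)=(1,0): 6·1+6·0=6≤8, 2·1+5·0=2≤34, objective 7.
No feasible integer point exceeds 9.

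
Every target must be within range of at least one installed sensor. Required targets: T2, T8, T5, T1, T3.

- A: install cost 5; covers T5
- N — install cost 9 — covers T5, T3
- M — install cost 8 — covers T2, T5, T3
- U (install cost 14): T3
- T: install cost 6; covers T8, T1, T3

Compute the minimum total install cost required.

14

This is a weighted set-cover instance.
Choose M and T: together they cover T2, T8, T5, T1, T3 — every target.
Total install cost: 8 + 6 = 14.
No cover costs less than 14.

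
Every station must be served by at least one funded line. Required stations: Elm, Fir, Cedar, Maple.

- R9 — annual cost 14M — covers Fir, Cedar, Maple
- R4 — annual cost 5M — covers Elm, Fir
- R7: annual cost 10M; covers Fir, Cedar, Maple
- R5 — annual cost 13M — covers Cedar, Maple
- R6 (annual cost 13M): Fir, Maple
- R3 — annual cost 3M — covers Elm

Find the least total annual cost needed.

The greedy cost-per-new-station heuristic would pick R4 and R7 for 15, but a cheaper cover exists.
Choose R7 and R3: together they cover Elm, Fir, Cedar, Maple — every station.
Total annual cost: 10 + 3 = 13.
No cover costs less than 13.

13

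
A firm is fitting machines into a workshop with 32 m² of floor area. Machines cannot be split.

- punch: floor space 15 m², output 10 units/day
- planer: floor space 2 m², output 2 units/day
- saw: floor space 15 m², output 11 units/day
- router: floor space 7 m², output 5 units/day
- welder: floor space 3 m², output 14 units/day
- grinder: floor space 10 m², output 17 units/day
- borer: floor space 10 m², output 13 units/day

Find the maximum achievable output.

51

Allowing fractional choices, the relaxed optimum would be about 51.1, but machines are indivisible.
planer + router + welder + grinder + borer: floor space 2 + 7 + 3 + 10 + 10 = 32 ≤ 32, output 2 + 5 + 14 + 17 + 13 = 51.
router + welder + grinder + borer: floor space 7 + 3 + 10 + 10 = 30 ≤ 32, output 5 + 14 + 17 + 13 = 49.
planer + welder + grinder + borer: floor space 2 + 3 + 10 + 10 = 25 ≤ 32, output 2 + 14 + 17 + 13 = 46.
Best is planer, router, welder, grinder, and borer with total output 51.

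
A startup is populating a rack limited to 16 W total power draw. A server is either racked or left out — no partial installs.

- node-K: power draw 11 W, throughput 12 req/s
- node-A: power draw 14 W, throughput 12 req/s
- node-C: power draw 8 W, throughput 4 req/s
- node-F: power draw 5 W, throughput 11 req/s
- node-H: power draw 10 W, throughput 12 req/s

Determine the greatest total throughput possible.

23

node-C + node-F: power draw 8 + 5 = 13 ≤ 16, throughput 4 + 11 = 15.
node-K + node-F: power draw 11 + 5 = 16 ≤ 16, throughput 12 + 11 = 23.
node-F + node-H: power draw 5 + 10 = 15 ≤ 16, throughput 11 + 12 = 23.
The maximum throughput is 23; one optimal choice is node-F and node-H.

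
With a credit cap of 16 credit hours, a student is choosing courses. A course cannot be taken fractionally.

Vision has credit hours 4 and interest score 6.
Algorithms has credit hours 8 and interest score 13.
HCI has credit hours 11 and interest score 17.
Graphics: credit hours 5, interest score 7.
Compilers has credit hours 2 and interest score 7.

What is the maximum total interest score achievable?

Allowing fractional choices, the relaxed optimum would be about 29.3, but courses are indivisible.
HCI + Compilers: credit hours 11 + 2 = 13 ≤ 16, interest score 17 + 7 = 24.
Vision + Algorithms + Compilers: credit hours 4 + 8 + 2 = 14 ≤ 16, interest score 6 + 13 + 7 = 26.
Algorithms + Graphics + Compilers: credit hours 8 + 5 + 2 = 15 ≤ 16, interest score 13 + 7 + 7 = 27.
Best is Algorithms, Graphics, and Compilers with total interest score 27.

27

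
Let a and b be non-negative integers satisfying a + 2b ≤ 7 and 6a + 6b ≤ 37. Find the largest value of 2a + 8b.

(a,b)=(1,3) is feasible, giving 26.
(a,b)=(0,3) is feasible, giving 24.
(a,b)=(2,2) is feasible, giving 20.
The best lattice point is (1,3), giving 26.

26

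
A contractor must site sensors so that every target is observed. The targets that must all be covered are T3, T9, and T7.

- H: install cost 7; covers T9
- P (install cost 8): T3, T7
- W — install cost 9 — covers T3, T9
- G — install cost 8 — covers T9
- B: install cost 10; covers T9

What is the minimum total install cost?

15

Choose H and P: together they cover T3, T9, T7 — every target.
Total install cost: 7 + 8 = 15.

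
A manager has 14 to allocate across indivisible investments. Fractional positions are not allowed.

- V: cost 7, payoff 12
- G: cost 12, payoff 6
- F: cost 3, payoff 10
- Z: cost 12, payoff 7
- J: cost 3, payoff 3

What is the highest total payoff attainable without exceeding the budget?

25

Take V, F, and J: cost 7 + 3 + 3 = 13 ≤ 14, payoff 12 + 10 + 3 = 25.
No other feasible combination does better.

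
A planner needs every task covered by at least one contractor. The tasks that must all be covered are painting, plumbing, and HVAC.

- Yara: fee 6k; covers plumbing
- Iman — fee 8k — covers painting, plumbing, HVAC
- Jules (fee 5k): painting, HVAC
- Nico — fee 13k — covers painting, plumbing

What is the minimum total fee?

The greedy cost-per-new-task heuristic would pick Jules and Yara for 11, but a cheaper cover exists.
Iman alone covers painting, plumbing, HVAC — every task.
Total fee: 8.
No cover costs less than 8.

8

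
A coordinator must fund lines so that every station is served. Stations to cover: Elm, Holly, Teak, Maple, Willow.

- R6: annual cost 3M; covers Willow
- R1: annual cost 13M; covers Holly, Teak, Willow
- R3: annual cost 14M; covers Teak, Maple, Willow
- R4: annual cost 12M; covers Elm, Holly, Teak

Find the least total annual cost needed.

Choose R3 and R4: together they cover Elm, Holly, Teak, Maple, Willow — every station.
Total annual cost: 14 + 12 = 26.

26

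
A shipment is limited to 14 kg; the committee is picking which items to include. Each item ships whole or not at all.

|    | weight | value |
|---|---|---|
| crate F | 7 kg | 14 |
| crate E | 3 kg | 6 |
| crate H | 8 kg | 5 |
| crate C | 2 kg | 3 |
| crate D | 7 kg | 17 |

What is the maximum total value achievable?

31

Treat it as a binary knapsack problem.
crate F + crate D: weight 7 + 7 = 14 ≤ 14, value 14 + 17 = 31.
crate E + crate C + crate D: weight 3 + 2 + 7 = 12 ≤ 14, value 6 + 3 + 17 = 26.
crate E + crate D: weight 3 + 7 = 10 ≤ 14, value 6 + 17 = 23.
Best is crate F and crate D with total value 31.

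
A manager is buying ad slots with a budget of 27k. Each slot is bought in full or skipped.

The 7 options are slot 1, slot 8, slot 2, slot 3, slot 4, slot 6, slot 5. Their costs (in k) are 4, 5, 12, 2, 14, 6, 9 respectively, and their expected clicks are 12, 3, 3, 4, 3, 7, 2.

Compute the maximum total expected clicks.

This is an integer program with binary decision variables.
Allowing fractional choices, the relaxed optimum would be about 28.5, but ad slots are indivisible.
slot 1 + slot 8 + slot 3 + slot 6 + slot 5: cost 4 + 5 + 2 + 6 + 9 = 26 ≤ 27, expected clicks 12 + 3 + 4 + 7 + 2 = 28.
slot 1 + slot 8 + slot 3 + slot 6: cost 4 + 5 + 2 + 6 = 17 ≤ 27, expected clicks 12 + 3 + 4 + 7 = 26.
Best is slot 1, slot 8, slot 3, slot 6, and slot 5 with total expected clicks 28.

28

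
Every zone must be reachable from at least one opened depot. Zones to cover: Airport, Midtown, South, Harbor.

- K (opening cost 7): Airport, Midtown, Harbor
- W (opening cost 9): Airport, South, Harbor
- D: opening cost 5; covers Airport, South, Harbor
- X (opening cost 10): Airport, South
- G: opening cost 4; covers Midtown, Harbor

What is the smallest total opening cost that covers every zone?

Choose D and G: together they cover Airport, Midtown, South, Harbor — every zone.
Total opening cost: 5 + 4 = 9.

9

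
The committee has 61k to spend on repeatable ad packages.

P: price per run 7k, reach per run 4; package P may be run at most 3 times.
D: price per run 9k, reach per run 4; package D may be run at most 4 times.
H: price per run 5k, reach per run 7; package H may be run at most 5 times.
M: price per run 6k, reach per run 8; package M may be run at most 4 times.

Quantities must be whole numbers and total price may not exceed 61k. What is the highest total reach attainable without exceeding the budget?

Take 1×D, 5×H, and 4×M: price 58 ≤ 61, reach 1·4 + 5·7 + 4·8 = 71.
H has the best ratio (7/5) and is taken to its limit of 5; remaining capacity is filled optimally with the others.

71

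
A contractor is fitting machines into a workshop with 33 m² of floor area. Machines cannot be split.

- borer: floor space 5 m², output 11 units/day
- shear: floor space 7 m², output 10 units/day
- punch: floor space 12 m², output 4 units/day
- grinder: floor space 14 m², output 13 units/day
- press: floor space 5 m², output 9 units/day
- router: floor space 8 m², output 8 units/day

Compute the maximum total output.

Allowing fractional choices, the relaxed optimum would be about 45.4, but machines are indivisible.
borer + grinder + press + router: floor space 5 + 14 + 5 + 8 = 32 ≤ 33, output 11 + 13 + 9 + 8 = 41.
borer + shear + grinder + press: floor space 5 + 7 + 14 + 5 = 31 ≤ 33, output 11 + 10 + 13 + 9 = 43.
borer + shear + press + router: floor space 5 + 7 + 5 + 8 = 25 ≤ 33, output 11 + 10 + 9 + 8 = 38.
Best is borer, shear, grinder, and press with total output 43.

43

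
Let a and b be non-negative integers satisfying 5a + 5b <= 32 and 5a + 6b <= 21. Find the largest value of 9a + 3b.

The continuous relaxation peaks at (4.2, 0) with value 37.80; rounding to a feasible lattice point costs some objective.
(a,b)=(4,0): 5·4+5·0=20≤32, 5·4+6·0=20≤21, objective 36.
(a,b)=(3,1): 5·3+5·1=20≤32, 5·3+6·1=21≤21, objective 30.
(a,b)=(3,0): 5·3+5·0=15≤32, 5·3+6·0=15≤21, objective 27.
Maximum is 36 at (a,b)=(4,0).

36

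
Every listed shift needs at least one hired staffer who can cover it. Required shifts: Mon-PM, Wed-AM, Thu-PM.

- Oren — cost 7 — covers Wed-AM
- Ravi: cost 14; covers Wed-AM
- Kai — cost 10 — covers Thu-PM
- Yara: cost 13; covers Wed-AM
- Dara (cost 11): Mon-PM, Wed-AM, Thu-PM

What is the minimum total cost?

11

This is an integer covering problem.
Dara alone covers Mon-PM, Wed-AM, Thu-PM — every shift.
Total cost: 11.
No cover costs less than 11.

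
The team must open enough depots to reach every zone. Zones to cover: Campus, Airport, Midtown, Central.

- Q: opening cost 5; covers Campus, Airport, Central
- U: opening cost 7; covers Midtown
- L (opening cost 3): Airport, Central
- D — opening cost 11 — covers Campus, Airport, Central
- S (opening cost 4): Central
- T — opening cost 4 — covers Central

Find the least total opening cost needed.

The greedy cost-per-new-zone heuristic would pick L, Q, and U for 15, but a cheaper cover exists.
Choose Q and U: together they cover Campus, Airport, Midtown, Central — every zone.
Total opening cost: 5 + 7 = 12.
No cover costs less than 12.

12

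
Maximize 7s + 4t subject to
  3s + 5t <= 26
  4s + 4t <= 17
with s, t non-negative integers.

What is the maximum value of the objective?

(s,t)=(4,0): 3·4+5·0=12≤26, 4·4+4·0=16≤17, objective 28.
(s,t)=(3,1): 3·3+5·1=14≤26, 4·3+4·1=16≤17, objective 25.
(s,t)=(3,0): 3·3+5·0=9≤26, 4·3+4·0=12≤17, objective 21.
Maximum is 28 at (s,t)=(4,0).

28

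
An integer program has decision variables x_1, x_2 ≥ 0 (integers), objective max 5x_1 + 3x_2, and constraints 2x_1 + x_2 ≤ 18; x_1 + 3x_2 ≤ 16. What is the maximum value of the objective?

46

(x_1,x_2)=(8,2): 2·8+1·2=18≤18, 1·8+3·2=14≤16, objective 46.
(x_1,x_2)=(7,3): 2·7+1·3=17≤18, 1·7+3·3=16≤16, objective 44.
(x_1,x_2)=(8,1): 2·8+1·1=17≤18, 1·8+3·1=11≤16, objective 43.
(x_1,x_2)=(7,2): 2·7+1·2=16≤18, 1·7+3·2=13≤16, objective 41.
Maximum is 46 at (x_1,x_2)=(8,2).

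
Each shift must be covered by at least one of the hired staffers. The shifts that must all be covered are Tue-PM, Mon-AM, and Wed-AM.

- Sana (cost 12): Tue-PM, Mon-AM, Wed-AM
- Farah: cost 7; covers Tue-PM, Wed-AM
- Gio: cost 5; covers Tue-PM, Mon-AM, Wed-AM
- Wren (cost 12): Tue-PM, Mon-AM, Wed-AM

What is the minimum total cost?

Gio alone covers Tue-PM, Mon-AM, Wed-AM — every shift.
Total cost: 5.
No cover costs less than 5.

5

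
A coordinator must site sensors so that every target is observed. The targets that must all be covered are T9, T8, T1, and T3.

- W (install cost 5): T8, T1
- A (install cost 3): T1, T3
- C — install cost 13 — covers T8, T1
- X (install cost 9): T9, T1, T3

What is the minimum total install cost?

The greedy cost-per-new-target heuristic would pick A, W, and X for 17, but a cheaper cover exists.
Choose W and X: together they cover T9, T8, T1, T3 — every target.
Total install cost: 5 + 9 = 14.
No cover costs less than 14.

14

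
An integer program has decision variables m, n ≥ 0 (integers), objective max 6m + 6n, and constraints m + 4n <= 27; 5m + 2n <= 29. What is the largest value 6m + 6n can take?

54

(m,n)=(3,6) is feasible, giving 54.
(m,n)=(4,4) is feasible, giving 48.
(m,n)=(2,6) is feasible, giving 48.
(m,n)=(3,5) is feasible, giving 48.
No feasible integer point exceeds 54.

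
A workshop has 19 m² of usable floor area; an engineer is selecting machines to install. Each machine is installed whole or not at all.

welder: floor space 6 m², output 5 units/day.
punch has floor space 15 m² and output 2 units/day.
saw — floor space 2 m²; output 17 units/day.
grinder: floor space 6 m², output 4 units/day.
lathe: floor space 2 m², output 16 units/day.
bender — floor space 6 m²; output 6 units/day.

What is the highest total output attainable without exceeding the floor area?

Allowing fractional choices, the relaxed optimum would be about 46.0, but machines are indivisible.
welder + saw + lathe + bender: floor space 6 + 2 + 2 + 6 = 16 ≤ 19, output 5 + 17 + 16 + 6 = 44.
welder + saw + grinder + lathe: floor space 6 + 2 + 6 + 2 = 16 ≤ 19, output 5 + 17 + 4 + 16 = 42.
saw + grinder + lathe + bender: floor space 2 + 6 + 2 + 6 = 16 ≤ 19, output 17 + 4 + 16 + 6 = 43.
Best is welder, saw, lathe, and bender with total output 44.

44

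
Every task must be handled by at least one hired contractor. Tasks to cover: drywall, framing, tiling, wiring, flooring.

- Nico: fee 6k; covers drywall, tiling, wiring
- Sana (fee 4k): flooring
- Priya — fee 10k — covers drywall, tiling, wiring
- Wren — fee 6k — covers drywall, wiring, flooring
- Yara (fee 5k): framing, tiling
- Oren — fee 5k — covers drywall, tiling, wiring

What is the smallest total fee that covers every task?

This is a weighted set-cover instance.
The greedy cost-per-new-task heuristic would pick Oren, Sana, and Yara for 14, but a cheaper cover exists.
Choose Wren and Yara: together they cover drywall, framing, tiling, wiring, flooring — every task.
Total fee: 6 + 5 = 11.
No cover costs less than 11.

11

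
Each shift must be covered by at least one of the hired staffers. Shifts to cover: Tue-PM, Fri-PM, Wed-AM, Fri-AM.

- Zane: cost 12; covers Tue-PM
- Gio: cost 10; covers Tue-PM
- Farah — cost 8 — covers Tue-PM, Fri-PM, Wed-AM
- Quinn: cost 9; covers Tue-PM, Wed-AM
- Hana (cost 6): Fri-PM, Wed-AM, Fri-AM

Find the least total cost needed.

14

Choose Farah and Hana: together they cover Tue-PM, Fri-PM, Wed-AM, Fri-AM — every shift.
Total cost: 8 + 6 = 14.
No cover costs less than 14.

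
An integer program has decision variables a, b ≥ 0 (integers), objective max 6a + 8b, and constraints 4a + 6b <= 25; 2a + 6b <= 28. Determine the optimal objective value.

The continuous relaxation peaks at (6.25, 0) with value 37.50; rounding to a feasible lattice point costs some objective.
(a,b)=(6,0): 4·6+6·0=24≤25, 2·6+6·0=12≤28, objective 36.
(a,b)=(5,0): 4·5+6·0=20≤25, 2·5+6·0=10≤28, objective 30.
Maximum is 36 at (a,b)=(6,0).

36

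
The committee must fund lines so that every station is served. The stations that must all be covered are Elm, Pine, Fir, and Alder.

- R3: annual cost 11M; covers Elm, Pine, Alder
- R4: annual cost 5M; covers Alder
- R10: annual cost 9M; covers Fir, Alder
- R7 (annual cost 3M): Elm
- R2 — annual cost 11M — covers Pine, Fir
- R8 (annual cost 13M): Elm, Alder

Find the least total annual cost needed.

19

The greedy cost-per-new-station heuristic would pick R7, R10, and R3 for 23, but a cheaper cover exists.
Choose R4, R7, and R2: together they cover Elm, Pine, Fir, Alder — every station.
Total annual cost: 5 + 3 + 11 = 19.
No cover costs less than 19.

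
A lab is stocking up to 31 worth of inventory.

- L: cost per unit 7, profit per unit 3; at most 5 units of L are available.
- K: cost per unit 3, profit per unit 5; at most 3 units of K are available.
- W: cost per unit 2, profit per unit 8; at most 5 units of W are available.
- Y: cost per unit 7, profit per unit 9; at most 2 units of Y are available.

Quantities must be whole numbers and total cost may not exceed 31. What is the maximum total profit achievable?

W has the best ratio (8/2); taking only W gives at most 5×8 = 40 (stopped by the supply cap of 5).
Mixing does better — 2×K, 5×W, and 2×Y: cost 30 ≤ 31, profit 2·5 + 5·8 + 2·9 = 68.

68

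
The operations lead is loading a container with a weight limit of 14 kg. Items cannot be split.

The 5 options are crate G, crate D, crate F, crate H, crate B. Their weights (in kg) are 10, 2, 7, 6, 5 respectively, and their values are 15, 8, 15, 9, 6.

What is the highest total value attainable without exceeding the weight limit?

Allowing fractional choices, the relaxed optimum would be about 30.5, but items are indivisible.
crate D + crate F + crate B: weight 2 + 7 + 5 = 14 ≤ 14, value 8 + 15 + 6 = 29.
crate F + crate H: weight 7 + 6 = 13 ≤ 14, value 15 + 9 = 24.
Best is crate D, crate F, and crate B with total value 29.

29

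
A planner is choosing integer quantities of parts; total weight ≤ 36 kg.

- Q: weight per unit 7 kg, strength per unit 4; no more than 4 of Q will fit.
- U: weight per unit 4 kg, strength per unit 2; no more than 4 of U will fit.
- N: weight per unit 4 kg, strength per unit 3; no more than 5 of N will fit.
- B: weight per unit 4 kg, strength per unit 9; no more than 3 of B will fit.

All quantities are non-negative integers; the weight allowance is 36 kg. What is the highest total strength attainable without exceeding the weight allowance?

This is a bounded integer knapsack.
1×U, 5×N, and 3×B: weight 36 ≤ 36, strength 1·2 + 5·3 + 3·9 = 44.
2×U, 4×N, and 3×B: weight 36 ≤ 36, strength 2·2 + 4·3 + 3·9 = 43.
Best is 44.

44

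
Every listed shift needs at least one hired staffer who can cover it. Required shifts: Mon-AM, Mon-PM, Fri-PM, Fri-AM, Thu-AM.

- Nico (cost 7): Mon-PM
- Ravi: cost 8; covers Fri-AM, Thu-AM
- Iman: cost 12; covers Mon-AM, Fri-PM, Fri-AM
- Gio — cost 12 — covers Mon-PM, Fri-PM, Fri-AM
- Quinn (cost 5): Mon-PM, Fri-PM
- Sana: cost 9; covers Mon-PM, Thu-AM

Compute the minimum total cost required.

The greedy cost-per-new-shift heuristic would pick Quinn, Ravi, and Iman for 25, but a cheaper cover exists.
Choose Iman and Sana: together they cover Mon-AM, Mon-PM, Fri-PM, Fri-AM, Thu-AM — every shift.
Total cost: 12 + 9 = 21.
No cover costs less than 21.

21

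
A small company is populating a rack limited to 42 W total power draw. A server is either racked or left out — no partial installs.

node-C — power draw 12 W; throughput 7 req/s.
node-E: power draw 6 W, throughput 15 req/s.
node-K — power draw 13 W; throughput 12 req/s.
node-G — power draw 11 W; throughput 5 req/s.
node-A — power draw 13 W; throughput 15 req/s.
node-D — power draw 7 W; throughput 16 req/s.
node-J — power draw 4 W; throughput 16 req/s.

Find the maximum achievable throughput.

Treat it as a binary knapsack problem.
node-E + node-G + node-A + node-D + node-J: power draw 6 + 11 + 13 + 7 + 4 = 41 ≤ 42, throughput 15 + 5 + 15 + 16 + 16 = 67.
node-C + node-E + node-A + node-D + node-J: power draw 12 + 6 + 13 + 7 + 4 = 42 ≤ 42, throughput 7 + 15 + 15 + 16 + 16 = 69.
Best is node-C, node-E, node-A, node-D, and node-J with total throughput 69.

69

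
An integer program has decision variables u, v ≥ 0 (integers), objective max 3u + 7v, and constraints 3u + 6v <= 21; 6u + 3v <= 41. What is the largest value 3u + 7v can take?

(u,v)=(1,3) is feasible, giving 24.
(u,v)=(0,3) is feasible, giving 21.
(u,v)=(2,2) is feasible, giving 20.
No feasible integer point exceeds 24.

24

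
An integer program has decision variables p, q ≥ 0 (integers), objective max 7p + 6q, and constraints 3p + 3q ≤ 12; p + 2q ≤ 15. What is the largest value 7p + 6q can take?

28

(p,q)=(4,0): 3·4+3·0=12≤12, 1·4+2·0=4≤15, objective 28.
(p,q)=(3,1): 3·3+3·1=12≤12, 1·3+2·1=5≤15, objective 27.
(p,q)=(3,0): 3·3+3·0=9≤12, 1·3+2·0=3≤15, objective 21.
The best lattice point is (4,0), giving 28.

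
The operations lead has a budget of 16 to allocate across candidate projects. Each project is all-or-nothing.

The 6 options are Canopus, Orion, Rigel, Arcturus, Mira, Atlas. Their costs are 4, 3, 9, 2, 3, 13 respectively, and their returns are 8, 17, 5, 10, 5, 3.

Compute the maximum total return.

40

Allowing fractional choices, the relaxed optimum would be about 42.2, but projects are indivisible.
Canopus + Orion + Arcturus: cost 4 + 3 + 2 = 9 ≤ 16, return 8 + 17 + 10 = 35.
Canopus + Orion + Arcturus + Mira: cost 4 + 3 + 2 + 3 = 12 ≤ 16, return 8 + 17 + 10 + 5 = 40.
Best is Canopus, Orion, Arcturus, and Mira with total return 40.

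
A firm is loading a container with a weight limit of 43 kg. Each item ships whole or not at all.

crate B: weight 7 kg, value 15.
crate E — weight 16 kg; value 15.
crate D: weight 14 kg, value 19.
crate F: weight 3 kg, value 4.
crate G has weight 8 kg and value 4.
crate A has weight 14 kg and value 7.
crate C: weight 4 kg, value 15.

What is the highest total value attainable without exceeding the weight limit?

Allowing fractional choices, the relaxed optimum would be about 67.1, but items are indivisible.
crate B + crate D + crate F + crate A + crate C: weight 7 + 14 + 3 + 14 + 4 = 42 ≤ 43, value 15 + 19 + 4 + 7 + 15 = 60.
crate B + crate E + crate D + crate C: weight 7 + 16 + 14 + 4 = 41 ≤ 43, value 15 + 15 + 19 + 15 = 64.
Best is crate B, crate E, crate D, and crate C with total value 64.

64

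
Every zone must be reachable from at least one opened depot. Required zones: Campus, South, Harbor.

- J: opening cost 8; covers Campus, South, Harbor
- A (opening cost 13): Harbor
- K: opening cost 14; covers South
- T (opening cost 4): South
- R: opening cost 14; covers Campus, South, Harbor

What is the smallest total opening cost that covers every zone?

8

J alone covers Campus, South, Harbor — every zone.
Total opening cost: 8.
No cover costs less than 8.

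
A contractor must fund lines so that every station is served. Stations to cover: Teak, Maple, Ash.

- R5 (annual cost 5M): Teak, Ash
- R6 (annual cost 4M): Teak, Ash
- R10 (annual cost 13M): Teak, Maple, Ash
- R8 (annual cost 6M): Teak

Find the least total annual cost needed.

13

R10 alone covers Teak, Maple, Ash — every station.
Total annual cost: 13.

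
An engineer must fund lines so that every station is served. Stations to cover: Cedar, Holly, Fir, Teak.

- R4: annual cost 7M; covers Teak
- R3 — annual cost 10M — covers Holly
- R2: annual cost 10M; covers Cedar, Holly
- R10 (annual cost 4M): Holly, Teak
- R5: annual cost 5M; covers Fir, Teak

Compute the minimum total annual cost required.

15

The greedy cost-per-new-station heuristic would pick R10, R5, and R2 for 19, but a cheaper cover exists.
Choose R2 and R5: together they cover Cedar, Holly, Fir, Teak — every station.
Total annual cost: 10 + 5 = 15.
No cover costs less than 15.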